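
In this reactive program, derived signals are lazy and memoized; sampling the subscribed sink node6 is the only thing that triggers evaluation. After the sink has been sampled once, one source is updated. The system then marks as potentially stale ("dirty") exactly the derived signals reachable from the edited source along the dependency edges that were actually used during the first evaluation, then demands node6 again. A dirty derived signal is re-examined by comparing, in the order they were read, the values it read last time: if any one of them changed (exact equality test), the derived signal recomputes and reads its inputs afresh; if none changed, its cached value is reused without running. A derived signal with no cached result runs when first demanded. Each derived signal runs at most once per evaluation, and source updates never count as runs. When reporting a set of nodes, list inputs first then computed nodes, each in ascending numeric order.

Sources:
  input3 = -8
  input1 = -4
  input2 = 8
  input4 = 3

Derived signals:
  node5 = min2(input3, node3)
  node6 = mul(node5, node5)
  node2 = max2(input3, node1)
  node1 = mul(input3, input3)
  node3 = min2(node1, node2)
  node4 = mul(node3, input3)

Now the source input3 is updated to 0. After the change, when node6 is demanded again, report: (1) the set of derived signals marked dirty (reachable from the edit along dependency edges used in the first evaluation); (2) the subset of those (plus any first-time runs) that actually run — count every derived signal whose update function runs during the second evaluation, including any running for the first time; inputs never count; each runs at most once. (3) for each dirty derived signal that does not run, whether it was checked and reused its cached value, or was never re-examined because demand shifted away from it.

The edit dirties: node1, node2, node3, node5, node6.
5 derived signals run: node1, node2, node3, node5, node6.
No dirty derived signal escaped a run.

First demand of the output computes:
  node1 = mul(-8, -8) = 64
  node2 = max2(-8, 64) = 64
  node3 = min2(64, 64) = 64
  node5 = min2(-8, 64) = -8
  node6 = mul(-8, -8) = 64

After the edit, cleaning proceeds:
  node1: a read changed (input3 -8->0; input3 -8->0) — executes, giving 0.
  node2: a read changed (input3 -8->0; node1 64->0) — executes, giving 0.
  node3: a read changed (node1 64->0; node2 64->0) — executes, giving 0.
  node5: a read changed (input3 -8->0; node3 64->0) — executes, giving 0.
  node6: a read changed (node5 -8->0; node5 -8->0) — executes, giving 0.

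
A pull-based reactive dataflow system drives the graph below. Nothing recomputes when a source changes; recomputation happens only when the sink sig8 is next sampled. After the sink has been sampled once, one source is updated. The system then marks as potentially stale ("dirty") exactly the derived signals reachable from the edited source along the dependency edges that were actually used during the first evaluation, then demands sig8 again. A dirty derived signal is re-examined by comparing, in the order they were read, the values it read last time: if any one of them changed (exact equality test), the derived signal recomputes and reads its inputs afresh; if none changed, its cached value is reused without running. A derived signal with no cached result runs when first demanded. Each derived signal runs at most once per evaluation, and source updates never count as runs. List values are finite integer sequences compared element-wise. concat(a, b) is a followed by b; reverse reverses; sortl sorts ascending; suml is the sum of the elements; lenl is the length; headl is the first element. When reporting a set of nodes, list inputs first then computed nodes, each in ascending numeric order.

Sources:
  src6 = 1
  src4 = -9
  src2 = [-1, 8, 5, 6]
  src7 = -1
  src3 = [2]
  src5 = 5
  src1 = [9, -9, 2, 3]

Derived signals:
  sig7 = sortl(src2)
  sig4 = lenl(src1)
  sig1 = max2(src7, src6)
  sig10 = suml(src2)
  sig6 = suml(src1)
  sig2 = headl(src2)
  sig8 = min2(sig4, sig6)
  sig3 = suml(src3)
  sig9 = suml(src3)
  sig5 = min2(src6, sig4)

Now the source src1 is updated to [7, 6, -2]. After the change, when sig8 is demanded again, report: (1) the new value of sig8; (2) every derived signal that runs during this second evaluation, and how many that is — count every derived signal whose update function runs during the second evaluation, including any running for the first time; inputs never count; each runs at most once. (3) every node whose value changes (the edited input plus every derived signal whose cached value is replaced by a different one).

New value of sig8: 3.
Derived signals that run: sig4, sig6, sig8 — 3 in total.
Values that change: src1, sig4, sig6, sig8.

First evaluation (everything demanded from the output):
  sig4 = lenl([9, -9, 2, 3]) = 4
  sig6 = suml([9, -9, 2, 3]) = 5
  sig8 = min2(4, 5) = 4

Propagation after the edit:
  sig4: runs — src1 [9, -9, 2, 3]->[7, 6, -2]; result 3.
  sig6: runs — src1 [9, -9, 2, 3]->[7, 6, -2]; result 11.
  sig8: runs — sig4 4->3; sig6 5->11; result 3.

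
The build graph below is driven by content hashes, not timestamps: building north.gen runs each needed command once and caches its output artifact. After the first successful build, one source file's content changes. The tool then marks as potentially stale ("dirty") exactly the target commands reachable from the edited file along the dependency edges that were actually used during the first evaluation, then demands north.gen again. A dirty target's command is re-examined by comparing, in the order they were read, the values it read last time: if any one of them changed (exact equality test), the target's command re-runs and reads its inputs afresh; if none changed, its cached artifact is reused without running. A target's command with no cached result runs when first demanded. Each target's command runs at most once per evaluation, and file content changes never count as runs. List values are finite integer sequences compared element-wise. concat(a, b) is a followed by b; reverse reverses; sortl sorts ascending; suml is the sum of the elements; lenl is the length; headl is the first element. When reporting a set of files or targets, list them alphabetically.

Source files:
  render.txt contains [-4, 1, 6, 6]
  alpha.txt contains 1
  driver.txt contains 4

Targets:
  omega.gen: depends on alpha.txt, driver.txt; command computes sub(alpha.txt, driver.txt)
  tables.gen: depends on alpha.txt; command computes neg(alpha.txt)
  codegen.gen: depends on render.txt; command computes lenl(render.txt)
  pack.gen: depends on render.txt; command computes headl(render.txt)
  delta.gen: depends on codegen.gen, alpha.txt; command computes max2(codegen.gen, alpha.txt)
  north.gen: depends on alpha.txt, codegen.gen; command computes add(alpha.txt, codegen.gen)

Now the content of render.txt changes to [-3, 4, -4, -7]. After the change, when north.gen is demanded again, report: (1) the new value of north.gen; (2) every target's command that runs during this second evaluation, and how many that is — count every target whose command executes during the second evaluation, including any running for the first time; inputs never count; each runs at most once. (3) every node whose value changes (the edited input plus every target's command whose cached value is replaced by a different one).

Initial pass — values computed on the first demand:
  codegen.gen = lenl([-4, 1, 6, 6]) = 4
  north.gen = add(1, 4) = 5

Second demand — change propagation:
  codegen.gen: re-runs because render.txt [-4, 1, 6, 6]->[-3, 4, -4, -7]; new result 4 (unchanged).
  north.gen: re-examined; everything it read last time is the same (alpha.txt unchanged, codegen.gen unchanged) — cache 5 kept, no run.

The important point: codegen.gen recomputes to an identical value, and the output ends up unchanged.

north.gen now evaluates to 5.
Run set: codegen.gen (1 run).
Changed values: render.txt.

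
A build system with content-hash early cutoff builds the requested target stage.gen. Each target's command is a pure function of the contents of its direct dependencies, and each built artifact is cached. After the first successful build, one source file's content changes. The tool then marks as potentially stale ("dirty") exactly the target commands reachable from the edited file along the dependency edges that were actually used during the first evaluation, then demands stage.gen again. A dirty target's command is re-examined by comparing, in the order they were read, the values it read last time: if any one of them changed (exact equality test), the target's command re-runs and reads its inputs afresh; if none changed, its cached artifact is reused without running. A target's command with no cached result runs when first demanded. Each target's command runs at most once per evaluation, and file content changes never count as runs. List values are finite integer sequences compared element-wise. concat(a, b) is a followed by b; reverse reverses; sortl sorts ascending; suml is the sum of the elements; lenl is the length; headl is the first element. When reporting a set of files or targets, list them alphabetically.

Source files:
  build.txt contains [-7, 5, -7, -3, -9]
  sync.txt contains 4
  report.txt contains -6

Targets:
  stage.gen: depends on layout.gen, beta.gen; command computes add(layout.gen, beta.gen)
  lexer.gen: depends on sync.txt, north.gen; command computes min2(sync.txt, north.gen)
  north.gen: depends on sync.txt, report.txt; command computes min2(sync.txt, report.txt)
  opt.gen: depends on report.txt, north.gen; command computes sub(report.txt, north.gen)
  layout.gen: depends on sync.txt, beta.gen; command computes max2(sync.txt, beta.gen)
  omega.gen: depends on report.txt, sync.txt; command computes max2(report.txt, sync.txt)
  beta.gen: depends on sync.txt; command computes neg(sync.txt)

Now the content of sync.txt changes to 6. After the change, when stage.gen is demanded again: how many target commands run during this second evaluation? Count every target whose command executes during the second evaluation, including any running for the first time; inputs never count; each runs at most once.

Target commands that run: beta.gen, layout.gen, stage.gen — 3 in total.

First evaluation (everything demanded from the output):
  beta.gen = neg(4) = -4
  layout.gen = max2(4, -4) = 4
  stage.gen = add(4, -4) = 0

Propagation after the edit:
  beta.gen: runs — sync.txt 4->6; result -6.
  layout.gen: runs — sync.txt 4->6; beta.gen -4->-6; result 6.
  stage.gen: runs — layout.gen 4->6; beta.gen -4->-6; result 0 (same value as before).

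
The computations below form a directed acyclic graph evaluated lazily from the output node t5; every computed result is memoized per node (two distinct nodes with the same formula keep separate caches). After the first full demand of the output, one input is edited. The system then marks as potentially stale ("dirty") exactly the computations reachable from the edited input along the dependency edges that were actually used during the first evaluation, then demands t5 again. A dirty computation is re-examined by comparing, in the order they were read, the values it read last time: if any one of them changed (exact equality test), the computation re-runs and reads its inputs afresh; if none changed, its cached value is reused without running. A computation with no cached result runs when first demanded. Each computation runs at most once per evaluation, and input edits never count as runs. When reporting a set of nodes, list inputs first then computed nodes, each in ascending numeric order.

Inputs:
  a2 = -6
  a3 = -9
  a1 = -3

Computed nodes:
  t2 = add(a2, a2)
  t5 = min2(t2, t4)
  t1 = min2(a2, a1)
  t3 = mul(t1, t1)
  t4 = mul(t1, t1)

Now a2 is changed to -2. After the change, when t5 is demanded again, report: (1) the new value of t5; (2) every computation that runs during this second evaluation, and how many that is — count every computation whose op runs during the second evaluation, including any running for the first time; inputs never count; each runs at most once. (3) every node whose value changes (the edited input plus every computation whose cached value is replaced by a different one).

First demand of the output computes:
  t1 = min2(-6, -3) = -6
  t2 = add(-6, -6) = -12
  t4 = mul(-6, -6) = 36
  t5 = min2(-12, 36) = -12

After the edit, cleaning proceeds:
  t1: a read changed (a2 -6->-2) — executes, giving -3.
  t2: a read changed (a2 -6->-2; a2 -6->-2) — executes, giving -4.
  t4: a read changed (t1 -6->-3; t1 -6->-3) — executes, giving 9.
  t5: a read changed (t2 -12->-4; t4 36->9) — executes, giving -4.

Demanding t5 again yields -4.
4 computations run: t1, t2, t4, t5.
The nodes whose values change: a2, t1, t2, t4, t5.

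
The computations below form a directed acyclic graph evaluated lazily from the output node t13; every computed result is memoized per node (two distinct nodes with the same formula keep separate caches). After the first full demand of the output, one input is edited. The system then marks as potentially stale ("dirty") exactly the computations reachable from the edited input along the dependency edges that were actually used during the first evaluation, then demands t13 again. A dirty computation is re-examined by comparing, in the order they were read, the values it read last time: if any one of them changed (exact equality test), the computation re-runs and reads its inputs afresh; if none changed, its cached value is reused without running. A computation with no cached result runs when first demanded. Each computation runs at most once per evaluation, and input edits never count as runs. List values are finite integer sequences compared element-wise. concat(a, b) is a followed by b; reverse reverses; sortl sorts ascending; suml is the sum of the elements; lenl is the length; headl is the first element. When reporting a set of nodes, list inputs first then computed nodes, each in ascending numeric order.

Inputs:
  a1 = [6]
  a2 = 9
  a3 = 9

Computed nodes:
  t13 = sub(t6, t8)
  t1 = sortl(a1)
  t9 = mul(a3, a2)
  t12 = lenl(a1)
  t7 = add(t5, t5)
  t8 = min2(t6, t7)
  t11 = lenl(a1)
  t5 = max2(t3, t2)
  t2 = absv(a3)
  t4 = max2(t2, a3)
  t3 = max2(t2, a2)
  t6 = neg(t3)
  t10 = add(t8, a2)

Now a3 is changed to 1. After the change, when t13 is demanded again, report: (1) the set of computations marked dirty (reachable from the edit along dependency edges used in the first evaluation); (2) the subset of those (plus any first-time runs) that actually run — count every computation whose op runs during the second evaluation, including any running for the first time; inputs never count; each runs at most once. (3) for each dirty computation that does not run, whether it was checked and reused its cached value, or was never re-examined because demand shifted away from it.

First demand of the output computes:
  t2 = absv(9) = 9
  t3 = max2(9, 9) = 9
  t5 = max2(9, 9) = 9
  t6 = neg(9) = -9
  t7 = add(9, 9) = 18
  t8 = min2(-9, 18) = -9
  t13 = sub(-9, -9) = 0

After the edit, cleaning proceeds:
  t2: a read changed (a3 9->1) — executes, giving 1.
  t3: a read changed (t2 9->1) — executes, giving 9 — identical to its old value.
  t5: a read changed (t2 9->1) — executes, giving 9 — identical to its old value.
  t6: dirty, but its reads are unchanged (t3 unchanged); cached -9 stands.
  t7: dirty, but its reads are unchanged (t5 unchanged, t5 unchanged); cached 18 stands.
  t8: dirty, but its reads are unchanged (t6 unchanged, t7 unchanged); cached -9 stands.
  t13: dirty, but its reads are unchanged (t6 unchanged, t8 unchanged); cached 0 stands.

Note where the cutoff bites: t6 is checked, finds nothing changed, and keeps its cache.

The edit dirties: t2, t3, t5, t6, t7, t8, t13.
3 computations run: t2, t3, t5.
Cache hits after checking: t6, t7, t8, t13.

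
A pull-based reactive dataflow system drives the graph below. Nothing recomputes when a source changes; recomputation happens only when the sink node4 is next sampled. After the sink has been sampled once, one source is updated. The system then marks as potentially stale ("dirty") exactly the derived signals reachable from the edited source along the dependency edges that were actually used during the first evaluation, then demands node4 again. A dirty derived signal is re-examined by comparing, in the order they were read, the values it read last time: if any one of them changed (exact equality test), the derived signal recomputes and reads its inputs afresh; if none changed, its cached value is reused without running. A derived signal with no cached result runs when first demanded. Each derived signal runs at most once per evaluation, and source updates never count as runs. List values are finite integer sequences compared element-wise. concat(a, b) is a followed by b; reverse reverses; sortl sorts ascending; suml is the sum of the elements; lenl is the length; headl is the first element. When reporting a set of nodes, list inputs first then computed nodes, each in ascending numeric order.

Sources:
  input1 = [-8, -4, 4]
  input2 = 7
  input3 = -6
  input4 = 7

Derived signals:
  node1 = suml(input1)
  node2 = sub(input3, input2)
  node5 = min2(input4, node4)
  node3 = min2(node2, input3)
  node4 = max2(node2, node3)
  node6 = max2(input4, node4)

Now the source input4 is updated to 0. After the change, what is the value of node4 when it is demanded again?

New value of node4: -13.
Key observation: input4 is never demanded by the output, so the edit triggers no recomputation at all.

First evaluation (everything demanded from the output):
  node2 = sub(-6, 7) = -13
  node3 = min2(-13, -6) = -13
  node4 = max2(-13, -13) = -13

Propagation after the edit:
  input4 feeds no computation that the output demands — nothing is marked dirty and nothing runs.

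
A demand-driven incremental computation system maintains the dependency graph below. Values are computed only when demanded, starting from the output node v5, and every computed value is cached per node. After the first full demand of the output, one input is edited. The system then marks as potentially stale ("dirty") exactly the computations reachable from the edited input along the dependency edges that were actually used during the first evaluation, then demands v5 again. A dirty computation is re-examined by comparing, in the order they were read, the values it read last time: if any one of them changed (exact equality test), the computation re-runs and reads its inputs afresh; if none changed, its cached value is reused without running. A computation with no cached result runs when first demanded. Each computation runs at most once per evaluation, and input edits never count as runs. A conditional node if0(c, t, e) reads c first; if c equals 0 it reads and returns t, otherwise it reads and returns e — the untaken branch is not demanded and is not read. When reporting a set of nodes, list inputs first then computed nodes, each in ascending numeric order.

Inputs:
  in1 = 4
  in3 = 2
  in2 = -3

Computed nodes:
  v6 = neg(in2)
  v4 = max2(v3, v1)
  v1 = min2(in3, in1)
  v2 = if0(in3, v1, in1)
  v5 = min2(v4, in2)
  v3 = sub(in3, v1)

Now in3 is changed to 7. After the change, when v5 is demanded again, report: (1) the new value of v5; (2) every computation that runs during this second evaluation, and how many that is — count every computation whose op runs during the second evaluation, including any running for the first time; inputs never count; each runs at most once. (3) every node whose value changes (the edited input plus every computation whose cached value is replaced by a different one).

First evaluation (everything demanded from the output):
  v1 = min2(2, 4) = 2
  v3 = sub(2, 2) = 0
  v4 = max2(0, 2) = 2
  v5 = min2(2, -3) = -3

Propagation after the edit:
  v1: runs — in3 2->7; result 4.
  v3: runs — in3 2->7; v1 2->4; result 3.
  v4: runs — v3 0->3; v1 2->4; result 4.
  v5: runs — v4 2->4; result -3 (same value as before).

New value of v5: -3.
Computations that run: v1, v3, v4, v5 — 4 in total.
Values that change: in3, v1, v3, v4.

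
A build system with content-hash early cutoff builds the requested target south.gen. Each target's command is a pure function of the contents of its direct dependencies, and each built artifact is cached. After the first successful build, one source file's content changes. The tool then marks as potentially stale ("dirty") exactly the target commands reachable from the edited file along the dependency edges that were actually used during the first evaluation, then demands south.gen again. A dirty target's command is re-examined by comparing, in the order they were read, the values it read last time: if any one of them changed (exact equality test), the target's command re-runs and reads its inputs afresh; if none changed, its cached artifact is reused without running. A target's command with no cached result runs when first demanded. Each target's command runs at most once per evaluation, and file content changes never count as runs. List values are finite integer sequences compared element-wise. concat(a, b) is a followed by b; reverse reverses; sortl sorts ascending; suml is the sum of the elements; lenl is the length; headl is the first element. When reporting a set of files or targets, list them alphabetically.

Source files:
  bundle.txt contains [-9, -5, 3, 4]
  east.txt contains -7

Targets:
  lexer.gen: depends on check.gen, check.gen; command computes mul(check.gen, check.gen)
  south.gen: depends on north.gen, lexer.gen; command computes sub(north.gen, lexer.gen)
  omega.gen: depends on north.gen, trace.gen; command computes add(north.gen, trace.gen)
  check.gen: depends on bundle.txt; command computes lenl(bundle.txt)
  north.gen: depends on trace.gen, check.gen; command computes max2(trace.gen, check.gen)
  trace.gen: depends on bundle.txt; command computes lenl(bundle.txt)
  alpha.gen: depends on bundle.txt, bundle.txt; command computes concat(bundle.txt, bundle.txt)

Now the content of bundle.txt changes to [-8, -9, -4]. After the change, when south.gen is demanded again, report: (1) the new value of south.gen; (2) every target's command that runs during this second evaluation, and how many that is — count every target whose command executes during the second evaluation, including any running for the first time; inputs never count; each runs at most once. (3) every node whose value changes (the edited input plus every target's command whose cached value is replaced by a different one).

New value of south.gen: -6.
Target commands that run: check.gen, lexer.gen, north.gen, south.gen, trace.gen — 5 in total.
Values that change: bundle.txt, check.gen, lexer.gen, north.gen, south.gen, trace.gen.

First evaluation (everything demanded from the output):
  check.gen = lenl([-9, -5, 3, 4]) = 4
  lexer.gen = mul(4, 4) = 16
  trace.gen = lenl([-9, -5, 3, 4]) = 4
  north.gen = max2(4, 4) = 4
  south.gen = sub(4, 16) = -12

Propagation after the edit:
  check.gen: runs — bundle.txt [-9, -5, 3, 4]->[-8, -9, -4]; result 3.
  lexer.gen: runs — check.gen 4->3; check.gen 4->3; result 9.
  trace.gen: runs — bundle.txt [-9, -5, 3, 4]->[-8, -9, -4]; result 3.
  north.gen: runs — trace.gen 4->3; check.gen 4->3; result 3.
  south.gen: runs — north.gen 4->3; lexer.gen 16->9; result -6.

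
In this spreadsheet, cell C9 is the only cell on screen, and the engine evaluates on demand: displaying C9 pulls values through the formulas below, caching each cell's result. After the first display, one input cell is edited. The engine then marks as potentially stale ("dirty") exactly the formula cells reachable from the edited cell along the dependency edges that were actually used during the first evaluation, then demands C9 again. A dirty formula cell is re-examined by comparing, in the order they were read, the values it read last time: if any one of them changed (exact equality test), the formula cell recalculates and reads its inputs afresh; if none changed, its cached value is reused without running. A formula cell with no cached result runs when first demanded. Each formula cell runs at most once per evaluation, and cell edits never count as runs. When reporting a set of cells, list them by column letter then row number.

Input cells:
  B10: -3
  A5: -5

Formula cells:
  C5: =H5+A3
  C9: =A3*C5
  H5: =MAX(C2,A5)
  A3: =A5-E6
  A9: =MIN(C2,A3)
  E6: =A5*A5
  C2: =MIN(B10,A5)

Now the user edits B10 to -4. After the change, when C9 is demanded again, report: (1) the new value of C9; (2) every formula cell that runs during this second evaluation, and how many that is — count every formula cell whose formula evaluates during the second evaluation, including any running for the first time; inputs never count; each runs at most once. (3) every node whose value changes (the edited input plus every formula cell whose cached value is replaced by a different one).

Initial pass — values computed on the first demand:
  C2 = MIN(-3, -5) = -5
  E6 = -5 * -5 = 25
  A3 = -5 - 25 = -30
  H5 = MAX(-5, -5) = -5
  C5 = -5 + -30 = -35
  C9 = -30 * -35 = 1050

Second demand — change propagation:
  C2: re-runs because B10 -3->-4; new result -5 (unchanged).
  H5: re-examined; everything it read last time is the same (C2 unchanged, A5 unchanged) — cache -5 kept, no run.
  C5: re-examined; everything it read last time is the same (H5 unchanged, A3 unchanged) — cache -35 kept, no run.
  C9: re-examined; everything it read last time is the same (A3 unchanged, C5 unchanged) — cache 1050 kept, no run.

The important point: C2 recomputes to an identical value, and the output ends up unchanged.

C9 now evaluates to 1050.
Run set: C2 (1 run).
Changed values: B10.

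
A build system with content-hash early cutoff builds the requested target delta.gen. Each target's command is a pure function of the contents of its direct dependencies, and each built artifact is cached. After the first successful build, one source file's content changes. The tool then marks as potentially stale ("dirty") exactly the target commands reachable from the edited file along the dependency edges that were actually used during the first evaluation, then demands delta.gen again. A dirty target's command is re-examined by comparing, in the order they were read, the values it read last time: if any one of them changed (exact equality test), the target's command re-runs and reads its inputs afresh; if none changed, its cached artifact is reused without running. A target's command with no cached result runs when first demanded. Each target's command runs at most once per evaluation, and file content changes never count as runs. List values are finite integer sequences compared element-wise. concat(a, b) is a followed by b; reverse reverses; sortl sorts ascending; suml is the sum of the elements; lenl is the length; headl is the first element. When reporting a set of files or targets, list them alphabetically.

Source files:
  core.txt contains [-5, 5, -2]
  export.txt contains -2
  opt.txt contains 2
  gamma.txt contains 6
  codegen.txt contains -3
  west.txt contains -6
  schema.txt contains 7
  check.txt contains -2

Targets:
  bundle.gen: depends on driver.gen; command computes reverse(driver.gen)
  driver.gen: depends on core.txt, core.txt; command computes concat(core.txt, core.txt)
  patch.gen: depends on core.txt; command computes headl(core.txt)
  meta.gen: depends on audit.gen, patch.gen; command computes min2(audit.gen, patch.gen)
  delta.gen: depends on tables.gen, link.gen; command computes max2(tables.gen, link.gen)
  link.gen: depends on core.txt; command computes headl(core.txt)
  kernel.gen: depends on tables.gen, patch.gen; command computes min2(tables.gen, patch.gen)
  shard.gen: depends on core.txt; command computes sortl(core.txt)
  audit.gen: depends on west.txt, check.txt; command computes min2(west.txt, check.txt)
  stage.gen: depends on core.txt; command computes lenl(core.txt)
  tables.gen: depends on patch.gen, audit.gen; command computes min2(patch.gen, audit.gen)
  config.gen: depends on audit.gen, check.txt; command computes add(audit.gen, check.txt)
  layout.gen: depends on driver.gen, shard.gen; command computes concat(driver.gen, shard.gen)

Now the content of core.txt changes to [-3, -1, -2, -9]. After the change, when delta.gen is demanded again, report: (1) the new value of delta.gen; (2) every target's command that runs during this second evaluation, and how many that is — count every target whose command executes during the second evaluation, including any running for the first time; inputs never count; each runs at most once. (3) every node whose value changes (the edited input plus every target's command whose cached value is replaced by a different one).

First evaluation (everything demanded from the output):
  audit.gen = min2(-6, -2) = -6
  link.gen = headl([-5, 5, -2]) = -5
  patch.gen = headl([-5, 5, -2]) = -5
  tables.gen = min2(-5, -6) = -6
  delta.gen = max2(-6, -5) = -5

Propagation after the edit:
  link.gen: runs — core.txt [-5, 5, -2]->[-3, -1, -2, -9]; result -3.
  patch.gen: runs — core.txt [-5, 5, -2]->[-3, -1, -2, -9]; result -3.
  tables.gen: runs — patch.gen -5->-3; result -6 (same value as before).
  delta.gen: runs — link.gen -5->-3; result -3.

New value of delta.gen: -3.
Target commands that run: delta.gen, link.gen, patch.gen, tables.gen — 4 in total.
Values that change: core.txt, delta.gen, link.gen, patch.gen.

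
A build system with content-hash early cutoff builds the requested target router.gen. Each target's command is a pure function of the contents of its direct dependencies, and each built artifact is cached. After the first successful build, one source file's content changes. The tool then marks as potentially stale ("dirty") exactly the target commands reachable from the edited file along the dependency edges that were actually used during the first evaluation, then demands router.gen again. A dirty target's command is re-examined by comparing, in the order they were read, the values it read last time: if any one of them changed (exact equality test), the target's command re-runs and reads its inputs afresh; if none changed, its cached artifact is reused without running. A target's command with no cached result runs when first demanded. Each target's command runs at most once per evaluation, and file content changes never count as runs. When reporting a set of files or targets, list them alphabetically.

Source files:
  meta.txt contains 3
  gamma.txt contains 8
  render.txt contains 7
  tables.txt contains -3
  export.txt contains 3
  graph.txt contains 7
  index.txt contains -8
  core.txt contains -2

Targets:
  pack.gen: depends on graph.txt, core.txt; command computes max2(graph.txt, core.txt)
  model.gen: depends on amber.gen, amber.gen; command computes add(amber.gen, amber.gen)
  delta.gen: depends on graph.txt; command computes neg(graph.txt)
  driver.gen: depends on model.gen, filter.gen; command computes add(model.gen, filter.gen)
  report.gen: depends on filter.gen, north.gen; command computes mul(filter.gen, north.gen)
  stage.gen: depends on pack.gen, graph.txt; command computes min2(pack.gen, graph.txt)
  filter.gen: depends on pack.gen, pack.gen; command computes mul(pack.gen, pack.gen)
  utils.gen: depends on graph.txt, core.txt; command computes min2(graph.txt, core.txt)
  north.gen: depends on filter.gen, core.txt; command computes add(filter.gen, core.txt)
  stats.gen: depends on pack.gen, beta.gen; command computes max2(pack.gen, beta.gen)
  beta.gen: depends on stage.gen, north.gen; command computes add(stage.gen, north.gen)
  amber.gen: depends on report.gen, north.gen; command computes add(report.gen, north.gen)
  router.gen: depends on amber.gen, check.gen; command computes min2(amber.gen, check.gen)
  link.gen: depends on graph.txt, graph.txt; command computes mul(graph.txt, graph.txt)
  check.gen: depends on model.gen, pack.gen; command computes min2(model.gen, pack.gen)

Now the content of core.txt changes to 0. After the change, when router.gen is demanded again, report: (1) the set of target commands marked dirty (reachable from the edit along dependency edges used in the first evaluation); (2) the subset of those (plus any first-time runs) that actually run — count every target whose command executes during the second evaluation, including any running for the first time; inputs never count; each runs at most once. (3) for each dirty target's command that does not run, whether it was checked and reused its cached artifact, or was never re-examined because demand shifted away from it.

Marked dirty: amber.gen, check.gen, filter.gen, model.gen, north.gen, pack.gen, report.gen, router.gen.
Target commands that run: amber.gen, check.gen, model.gen, north.gen, pack.gen, report.gen, router.gen — 7 in total.
Checked but reused from cache: filter.gen.
Key observation: the cutoff stops propagation at filter.gen — its inputs' values are unchanged, so it reuses its cache.

First evaluation (everything demanded from the output):
  pack.gen = max2(7, -2) = 7
  filter.gen = mul(7, 7) = 49
  north.gen = add(49, -2) = 47
  report.gen = mul(49, 47) = 2303
  amber.gen = add(2303, 47) = 2350
  model.gen = add(2350, 2350) = 4700
  check.gen = min2(4700, 7) = 7
  router.gen = min2(2350, 7) = 7

Propagation after the edit:
  pack.gen: runs — core.txt -2->0; result 7 (same value as before).
  filter.gen: checked — values it read are unchanged (pack.gen unchanged, pack.gen unchanged); reused cached 49 without running.
  north.gen: runs — core.txt -2->0; result 49.
  report.gen: runs — north.gen 47->49; result 2401.
  amber.gen: runs — report.gen 2303->2401; north.gen 47->49; result 2450.
  model.gen: runs — amber.gen 2350->2450; amber.gen 2350->2450; result 4900.
  check.gen: runs — model.gen 4700->4900; result 7 (same value as before).
  router.gen: runs — amber.gen 2350->2450; result 7 (same value as before).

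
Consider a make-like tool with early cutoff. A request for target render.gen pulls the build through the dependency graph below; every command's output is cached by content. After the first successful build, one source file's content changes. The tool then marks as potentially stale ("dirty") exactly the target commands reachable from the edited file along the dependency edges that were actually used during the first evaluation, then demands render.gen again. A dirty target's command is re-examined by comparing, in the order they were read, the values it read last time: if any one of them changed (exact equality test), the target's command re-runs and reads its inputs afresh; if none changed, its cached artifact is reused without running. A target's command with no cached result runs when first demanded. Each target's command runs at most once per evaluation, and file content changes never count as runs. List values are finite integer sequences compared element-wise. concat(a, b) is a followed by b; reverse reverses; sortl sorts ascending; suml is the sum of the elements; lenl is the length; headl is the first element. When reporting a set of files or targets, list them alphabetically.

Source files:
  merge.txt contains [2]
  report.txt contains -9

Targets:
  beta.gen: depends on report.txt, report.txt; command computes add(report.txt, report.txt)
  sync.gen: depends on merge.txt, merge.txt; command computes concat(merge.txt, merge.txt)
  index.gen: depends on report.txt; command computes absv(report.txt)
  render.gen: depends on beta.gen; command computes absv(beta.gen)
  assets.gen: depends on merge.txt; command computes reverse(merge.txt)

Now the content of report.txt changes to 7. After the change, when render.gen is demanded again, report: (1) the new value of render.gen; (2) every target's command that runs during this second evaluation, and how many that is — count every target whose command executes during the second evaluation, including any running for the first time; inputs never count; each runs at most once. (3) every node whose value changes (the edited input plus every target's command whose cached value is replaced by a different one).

First demand of the output computes:
  beta.gen = add(-9, -9) = -18
  render.gen = absv(-18) = 18

After the edit, cleaning proceeds:
  beta.gen: a read changed (report.txt -9->7; report.txt -9->7) — executes, giving 14.
  render.gen: a read changed (beta.gen -18->14) — executes, giving 14.

Demanding render.gen again yields 14.
2 target commands run: beta.gen, render.gen.
The nodes whose values change: beta.gen, render.gen, report.txt.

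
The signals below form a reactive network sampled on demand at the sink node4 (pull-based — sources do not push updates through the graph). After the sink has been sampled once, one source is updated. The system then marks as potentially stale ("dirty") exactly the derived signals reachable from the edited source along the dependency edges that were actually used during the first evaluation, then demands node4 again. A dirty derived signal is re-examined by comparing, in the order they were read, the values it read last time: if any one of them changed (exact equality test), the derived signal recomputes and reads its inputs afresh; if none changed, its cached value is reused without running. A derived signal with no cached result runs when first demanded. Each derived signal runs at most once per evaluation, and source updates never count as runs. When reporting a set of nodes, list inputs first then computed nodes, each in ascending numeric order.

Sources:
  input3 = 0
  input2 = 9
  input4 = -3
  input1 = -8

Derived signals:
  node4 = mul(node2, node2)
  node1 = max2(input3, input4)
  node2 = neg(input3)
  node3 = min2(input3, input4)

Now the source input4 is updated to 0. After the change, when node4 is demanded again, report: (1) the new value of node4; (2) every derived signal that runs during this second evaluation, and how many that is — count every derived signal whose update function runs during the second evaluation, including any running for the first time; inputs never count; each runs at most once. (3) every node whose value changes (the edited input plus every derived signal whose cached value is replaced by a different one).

node4 now evaluates to 0.
Run set: none (0 run).
Changed values: input4.
The important point: nothing the output needs ever reads input4, so the edit is invisible to it.

Initial pass — values computed on the first demand:
  node2 = neg(0) = 0
  node4 = mul(0, 0) = 0

Second demand — change propagation:
  no demanded computation ever read input4, so the edit dirties nothing and nothing runs.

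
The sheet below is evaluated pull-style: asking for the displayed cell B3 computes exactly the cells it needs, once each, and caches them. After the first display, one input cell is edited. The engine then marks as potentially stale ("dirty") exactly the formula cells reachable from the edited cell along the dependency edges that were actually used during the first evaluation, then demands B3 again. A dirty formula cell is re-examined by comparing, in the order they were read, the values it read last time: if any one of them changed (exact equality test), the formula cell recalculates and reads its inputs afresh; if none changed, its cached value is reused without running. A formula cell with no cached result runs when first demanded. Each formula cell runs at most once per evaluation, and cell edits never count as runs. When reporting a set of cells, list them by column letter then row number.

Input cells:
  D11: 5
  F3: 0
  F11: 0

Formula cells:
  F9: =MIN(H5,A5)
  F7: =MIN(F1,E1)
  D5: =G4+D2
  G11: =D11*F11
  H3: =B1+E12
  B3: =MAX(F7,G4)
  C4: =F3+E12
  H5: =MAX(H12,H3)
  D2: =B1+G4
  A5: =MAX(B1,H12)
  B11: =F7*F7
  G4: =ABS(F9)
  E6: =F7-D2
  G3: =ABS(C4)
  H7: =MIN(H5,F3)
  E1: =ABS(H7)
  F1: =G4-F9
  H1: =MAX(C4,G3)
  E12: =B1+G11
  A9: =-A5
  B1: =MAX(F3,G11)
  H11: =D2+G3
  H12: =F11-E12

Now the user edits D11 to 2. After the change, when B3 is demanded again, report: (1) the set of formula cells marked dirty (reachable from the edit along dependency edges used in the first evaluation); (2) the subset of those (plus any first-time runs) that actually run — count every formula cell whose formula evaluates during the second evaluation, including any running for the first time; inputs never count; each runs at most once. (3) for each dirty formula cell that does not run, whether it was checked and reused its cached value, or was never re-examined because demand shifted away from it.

The edit dirties: A5, B1, B3, E1, E12, F1, F7, F9, G4, G11, H3, H5, H7, H12.
1 formula cells run: G11.
Cache hits after checking: A5, B1, B3, E1, E12, F1, F7, F9, G4, H3, H5, H7, H12.
Note the absorption at G11: it re-runs yet its value is the same, leaving the output's value untouched.

First demand of the output computes:
  G11 = 5 * 0 = 0
  B1 = MAX(0, 0) = 0
  E12 = 0 + 0 = 0
  H3 = 0 + 0 = 0
  H12 = 0 - 0 = 0
  A5 = MAX(0, 0) = 0
  H5 = MAX(0, 0) = 0
  F9 = MIN(0, 0) = 0
  G4 = ABS(0) = 0
  F1 = 0 - 0 = 0
  H7 = MIN(0, 0) = 0
  E1 = ABS(0) = 0
  F7 = MIN(0, 0) = 0
  B3 = MAX(0, 0) = 0

After the edit, cleaning proceeds:
  G11: a read changed (D11 5->2) — executes, giving 0 — identical to its old value.
  B1: dirty, but its reads are unchanged (F3 unchanged, G11 unchanged); cached 0 stands.
  E12: dirty, but its reads are unchanged (B1 unchanged, G11 unchanged); cached 0 stands.
  H3: dirty, but its reads are unchanged (B1 unchanged, E12 unchanged); cached 0 stands.
  H12: dirty, but its reads are unchanged (F11 unchanged, E12 unchanged); cached 0 stands.
  A5: dirty, but its reads are unchanged (B1 unchanged, H12 unchanged); cached 0 stands.
  H5: dirty, but its reads are unchanged (H12 unchanged, H3 unchanged); cached 0 stands.
  F9: dirty, but its reads are unchanged (H5 unchanged, A5 unchanged); cached 0 stands.
  G4: dirty, but its reads are unchanged (F9 unchanged); cached 0 stands.
  F1: dirty, but its reads are unchanged (G4 unchanged, F9 unchanged); cached 0 stands.
  H7: dirty, but its reads are unchanged (H5 unchanged, F3 unchanged); cached 0 stands.
  E1: dirty, but its reads are unchanged (H7 unchanged); cached 0 stands.
  F7: dirty, but its reads are unchanged (F1 unchanged, E1 unchanged); cached 0 stands.
  B3: dirty, but its reads are unchanged (F7 unchanged, G4 unchanged); cached 0 stands.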